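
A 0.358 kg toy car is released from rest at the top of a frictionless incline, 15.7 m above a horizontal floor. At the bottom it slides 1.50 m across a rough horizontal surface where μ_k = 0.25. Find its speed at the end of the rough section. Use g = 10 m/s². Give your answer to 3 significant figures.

Applying the work–energy principle:
mgh = ½mv² + μ_k m g d
W_f = μ_k mg d = (0.25)(0.358)(10)(1.50) = 1.343 J
½mv² = mgh − W_f = 56.206 − 1.343 = 54.864 J
v = √(2 × 54.864/0.358) = 17.51 m/s

v = 17.5 m/s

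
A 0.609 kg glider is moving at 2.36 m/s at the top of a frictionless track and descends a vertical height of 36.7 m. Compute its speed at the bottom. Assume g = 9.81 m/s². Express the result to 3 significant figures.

By conservation of mechanical energy, ½mv₀² + mgh = ½mv²
The mass cancels from both sides.
v² = v₀² + 2gh = (2.36)² + 2(9.81)(36.7) = 725.62
v = √725.62 = 26.94 m/s

v = 26.9 m/s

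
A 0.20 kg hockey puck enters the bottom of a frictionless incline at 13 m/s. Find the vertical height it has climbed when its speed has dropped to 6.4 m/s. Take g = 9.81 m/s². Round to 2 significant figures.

Energy balance between the two points: ½mv₁² = ½mv₂² + mgh
h = (v₁² − v₂²)/(2g) = (13² − 6.4²)/(2 × 9.81) = 6.526 m

h = 6.5 m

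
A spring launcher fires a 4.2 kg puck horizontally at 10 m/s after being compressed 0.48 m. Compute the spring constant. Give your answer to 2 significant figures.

Spring PE at full compression equals KE at release: ½kx² = ½mv²
k = mv²/x² = (4.2)(10)²/(0.48)² = 1823 N/m

k = 1800 N/m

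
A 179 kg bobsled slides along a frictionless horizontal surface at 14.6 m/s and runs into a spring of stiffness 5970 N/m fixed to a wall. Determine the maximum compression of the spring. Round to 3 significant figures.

Conservation of energy between contact and max compression: ½mv² = ½kx²
x = v√(m/k) = 14.6 × √(179/5970) = 2.528 m

x = 2.53 m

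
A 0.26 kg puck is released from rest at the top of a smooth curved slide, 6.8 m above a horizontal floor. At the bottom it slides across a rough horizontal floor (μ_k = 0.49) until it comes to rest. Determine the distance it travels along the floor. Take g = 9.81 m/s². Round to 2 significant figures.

Applying the work–energy principle:
At rest all PE has been dissipated by friction: mgh = μ_k m g d
d = h/μ_k = 6.8/0.49 = 13.88 m

d = 14 m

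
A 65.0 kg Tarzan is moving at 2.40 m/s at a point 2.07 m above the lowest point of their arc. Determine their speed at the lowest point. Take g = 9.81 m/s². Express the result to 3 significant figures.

Mechanical energy is conserved (no friction): ½mv₀² + mgh = ½mv²
The mass cancels from both sides.
v² = v₀² + 2gh = (2.40)² + 2(9.81)(2.07) = 46.373
v = √46.373 = 6.810 m/s

v = 6.81 m/s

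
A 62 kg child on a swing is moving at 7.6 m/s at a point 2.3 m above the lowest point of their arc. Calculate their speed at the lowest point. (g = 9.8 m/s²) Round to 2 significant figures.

v = 10 m/s

Mechanical energy is conserved (no friction): ½mv₀² + mgh = ½mv²
The mass cancels from both sides.
v² = v₀² + 2gh = (7.6)² + 2(9.8)(2.3) = 102.84
v = √102.84 = 10.14 m/s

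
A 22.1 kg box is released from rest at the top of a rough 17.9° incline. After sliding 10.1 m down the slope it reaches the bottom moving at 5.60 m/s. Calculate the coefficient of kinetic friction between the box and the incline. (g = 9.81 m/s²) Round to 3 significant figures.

Energy balance down the incline: mg L sinθ − ½mv² = μ_k (mg cosθ) L
mgL sinθ = 673.02 J; ½mv² = 346.53 J
W_f = 673.02 − 346.53 = 326.5 J
μ_k = W_f/(mg cosθ · L) = 326.5/(206.3 × 10.1) = 0.1567

μ_k = 0.157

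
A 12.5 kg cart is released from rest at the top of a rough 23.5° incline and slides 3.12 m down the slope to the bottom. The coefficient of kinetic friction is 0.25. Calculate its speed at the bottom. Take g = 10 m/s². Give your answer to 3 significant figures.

Energy: mgh = ½mv² + W_f, with h = L sinθ and W_f = μ_k (mg cosθ) L
mgh = mgL sinθ = (12.5)(10)(3.12)sin23.5° = 155.51 J
W_f = μ_k mg cosθ · L = (0.25)(12.5)(10)cos23.5°·3.12 = 89.41 J
½mv² = 155.51 − 89.41 = 66.099 J
v = √(2 × 66.099/12.5) = 3.252 m/s

v = 3.25 m/s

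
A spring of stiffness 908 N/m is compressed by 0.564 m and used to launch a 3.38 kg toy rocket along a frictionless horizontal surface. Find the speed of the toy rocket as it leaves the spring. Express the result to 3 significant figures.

v = 9.24 m/s

The toy rocket leaves the spring when the spring is at natural length, so ½kx² = ½mv²
v = x√(k/m) = 0.564 × √(908/3.38) = 9.244 m/s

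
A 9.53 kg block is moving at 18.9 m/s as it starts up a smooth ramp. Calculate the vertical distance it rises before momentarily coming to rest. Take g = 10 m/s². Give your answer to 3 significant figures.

By energy conservation, ½mv² = mgh
h = v²/(2g) = 18.9²/(2 × 10) = 17.86 m

h = 17.9 m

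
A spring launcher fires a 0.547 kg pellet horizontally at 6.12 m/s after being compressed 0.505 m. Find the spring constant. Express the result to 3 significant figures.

k = 80.3 N/m

Energy stored in the spring equals the launch KE: ½kx² = ½mv²
k = mv²/x² = (0.547)(6.12)²/(0.505)² = 80.34 N/m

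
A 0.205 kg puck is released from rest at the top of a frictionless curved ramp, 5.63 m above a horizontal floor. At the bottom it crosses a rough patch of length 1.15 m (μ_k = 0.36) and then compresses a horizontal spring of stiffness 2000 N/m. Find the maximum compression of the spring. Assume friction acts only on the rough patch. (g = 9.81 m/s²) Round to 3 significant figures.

x = 0.102 m

Initial energy: E₁ = mgh = (0.205)(9.81)(5.63) = 11.322 J
Friction removes W_f = μ_k mg d = (0.36)(0.205)(9.81)(1.15) = 0.8326 J
Energy reaching the spring: E = 11.322 − 0.8326 = 10.490 J
At max compression ½kx² = E ⇒ x = √(2E/k) = √(2 × 10.490/2000) = 0.1024 m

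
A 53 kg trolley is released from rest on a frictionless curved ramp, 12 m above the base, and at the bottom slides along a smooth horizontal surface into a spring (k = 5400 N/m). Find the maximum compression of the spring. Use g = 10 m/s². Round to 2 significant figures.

x = 1.5 m

Energy conservation (no friction) from release to max compression: mgh = ½kx²
x = √(2mgh/k) = √(2 × 53 × 10 × 12 / 5400) = 1.535 m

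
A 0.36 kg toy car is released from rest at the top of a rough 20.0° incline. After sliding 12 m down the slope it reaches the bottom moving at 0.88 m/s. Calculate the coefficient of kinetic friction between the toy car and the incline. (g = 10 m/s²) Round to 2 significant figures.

The energy dissipated by friction is the PE lost minus the KE gained:
mgL sinθ = 14.775 J; ½mv² = 0.13939 J
W_f = 14.775 − 0.13939 = 14.64 J
μ_k = W_f/(mg cosθ · L) = 14.64/(3.383 × 12) = 0.3605

μ_k = 0.36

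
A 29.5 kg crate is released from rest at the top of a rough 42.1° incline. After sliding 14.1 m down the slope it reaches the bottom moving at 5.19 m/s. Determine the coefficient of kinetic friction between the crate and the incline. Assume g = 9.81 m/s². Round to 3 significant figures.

The energy dissipated by friction is the PE lost minus the KE gained:
mgL sinθ = 2735.7 J; ½mv² = 397.31 J
W_f = 2735.7 − 397.31 = 2338 J
μ_k = W_f/(mg cosθ · L) = 2338/(214.7 × 14.1) = 0.7723

μ_k = 0.772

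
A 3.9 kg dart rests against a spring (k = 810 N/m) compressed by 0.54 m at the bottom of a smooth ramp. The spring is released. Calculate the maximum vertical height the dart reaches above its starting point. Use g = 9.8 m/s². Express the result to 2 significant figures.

h = 3.1 m

Energy conservation from release to the highest point: ½kx² = mgh
h = kx²/(2mg) = (810)(0.54)²/(2 × 3.9 × 9.8) = 3.090 m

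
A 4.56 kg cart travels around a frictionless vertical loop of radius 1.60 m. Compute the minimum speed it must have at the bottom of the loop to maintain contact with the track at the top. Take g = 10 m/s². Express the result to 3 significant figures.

At the top: mg = mv_top²/r ⇒ v_top² = gr = 16.00 m²/s²
Energy from bottom to top (height 2r): ½mv_bot² = ½mv_top² + mg(2r)
v_bot² = gr + 4gr = 5gr = 80.00
v_bot = √(5gr) = 8.944 m/s

v = 8.94 m/s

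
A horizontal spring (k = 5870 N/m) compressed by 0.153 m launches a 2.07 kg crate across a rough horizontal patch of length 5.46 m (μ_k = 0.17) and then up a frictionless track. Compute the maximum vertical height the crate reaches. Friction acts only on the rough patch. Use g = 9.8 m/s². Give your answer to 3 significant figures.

h = 2.46 m

Spring energy: E₀ = ½kx² = ½(5870)(0.153)² = 68.705 J
Friction: W_f = μ_k mg d = (0.17)(2.07)(9.8)(5.46) = 18.83 J
Energy at base of ramp: E = 68.705 − 18.83 = 49.876 J
At max height all remaining energy is PE: mgh = E ⇒ h = E/(mg) = 49.876/(2.07 × 9.8) = 2.459 m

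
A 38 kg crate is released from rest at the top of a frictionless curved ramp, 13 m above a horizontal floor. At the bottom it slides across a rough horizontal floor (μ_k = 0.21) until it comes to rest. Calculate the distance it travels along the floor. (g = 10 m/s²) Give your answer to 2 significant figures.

Applying the work–energy principle:
At rest all PE has been dissipated by friction: mgh = μ_k m g d
d = h/μ_k = 13/0.21 = 61.90 m

d = 62 m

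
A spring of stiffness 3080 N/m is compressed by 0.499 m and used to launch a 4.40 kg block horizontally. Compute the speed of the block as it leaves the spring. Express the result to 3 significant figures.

The block leaves the spring when the spring is at natural length, so ½kx² = ½mv²
v = x√(k/m) = 0.499 × √(3080/4.40) = 13.20 m/s

v = 13.2 m/s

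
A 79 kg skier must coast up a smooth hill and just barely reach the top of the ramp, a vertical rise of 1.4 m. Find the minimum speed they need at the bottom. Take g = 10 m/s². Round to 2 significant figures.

v = 5.3 m/s

At the top they are momentarily at rest, so all KE converts to PE: ½mv² = mgh
v = √(2gh) = √(2 × 10 × 1.4) = 5.292 m/s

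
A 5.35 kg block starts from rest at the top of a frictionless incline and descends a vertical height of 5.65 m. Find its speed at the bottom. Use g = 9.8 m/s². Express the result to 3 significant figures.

v = 10.5 m/s

By conservation of mechanical energy, mgh = ½mv²
v = √(2gh) = √(2 × 9.8 × 5.65) = √110.74 = 10.52 m/s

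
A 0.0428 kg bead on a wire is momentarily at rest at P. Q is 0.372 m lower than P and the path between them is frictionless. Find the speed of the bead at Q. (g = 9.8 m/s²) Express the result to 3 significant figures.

Equating total energy at the two states: mgh = ½mv²
v = √(2gh) = √(2 × 9.8 × 0.372) = √7.2912 = 2.700 m/s

v = 2.70 m/s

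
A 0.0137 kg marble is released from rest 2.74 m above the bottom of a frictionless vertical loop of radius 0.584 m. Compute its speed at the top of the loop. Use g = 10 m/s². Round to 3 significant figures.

Energy conservation: mgh = ½mv_top² + mg(2r)
v_top² = 2g(h − 2r) = 2(10)(2.74 − 1.168) = 31.44
v_top = 5.607 m/s

v = 5.61 m/s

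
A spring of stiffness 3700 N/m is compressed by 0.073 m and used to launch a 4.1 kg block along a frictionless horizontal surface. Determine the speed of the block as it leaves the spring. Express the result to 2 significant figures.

v = 2.2 m/s

Spring PE converts entirely to kinetic energy: ½kx² = ½mv²
v = x√(k/m) = 0.073 × √(3700/4.1) = 2.193 m/s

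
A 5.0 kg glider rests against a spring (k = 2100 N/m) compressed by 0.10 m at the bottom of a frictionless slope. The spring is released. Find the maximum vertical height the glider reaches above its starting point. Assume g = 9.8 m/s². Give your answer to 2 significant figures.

h = 0.21 m

Energy conservation from release to the highest point: ½kx² = mgh
h = kx²/(2mg) = (2100)(0.10)²/(2 × 5.0 × 9.8) = 0.2143 m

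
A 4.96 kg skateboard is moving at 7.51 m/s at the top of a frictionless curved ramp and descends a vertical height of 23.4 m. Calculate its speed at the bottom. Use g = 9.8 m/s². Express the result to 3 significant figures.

v = 22.7 m/s

By conservation of mechanical energy, ½mv₀² + mgh = ½mv²
v² = v₀² + 2gh = (7.51)² + 2(9.8)(23.4) = 515.04
v = √515.04 = 22.69 m/s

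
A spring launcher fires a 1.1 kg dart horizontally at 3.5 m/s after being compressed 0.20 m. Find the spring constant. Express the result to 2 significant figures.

Spring PE at full compression equals KE at release: ½kx² = ½mv²
k = mv²/x² = (1.1)(3.5)²/(0.20)² = 336.9 N/m

k = 340 N/m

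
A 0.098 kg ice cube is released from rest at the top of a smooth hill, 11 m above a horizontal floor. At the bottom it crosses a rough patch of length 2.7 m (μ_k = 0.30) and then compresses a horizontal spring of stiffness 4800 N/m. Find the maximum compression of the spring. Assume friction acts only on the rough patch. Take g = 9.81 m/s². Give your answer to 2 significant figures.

x = 0.064 m

Initial energy: E₁ = mgh = (0.098)(9.81)(11) = 10.575 J
Friction removes W_f = μ_k mg d = (0.30)(0.098)(9.81)(2.7) = 0.7787 J
Energy reaching the spring: E = 10.575 − 0.7787 = 9.7965 J
At max compression ½kx² = E ⇒ x = √(2E/k) = √(2 × 9.7965/4800) = 0.06389 m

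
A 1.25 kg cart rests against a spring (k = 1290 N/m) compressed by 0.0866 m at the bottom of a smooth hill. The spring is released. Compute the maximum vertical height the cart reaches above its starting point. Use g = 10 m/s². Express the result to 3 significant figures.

Energy conservation from release to the highest point: ½kx² = mgh
h = kx²/(2mg) = (1290)(0.0866)²/(2 × 1.25 × 10) = 0.3870 m

h = 0.387 m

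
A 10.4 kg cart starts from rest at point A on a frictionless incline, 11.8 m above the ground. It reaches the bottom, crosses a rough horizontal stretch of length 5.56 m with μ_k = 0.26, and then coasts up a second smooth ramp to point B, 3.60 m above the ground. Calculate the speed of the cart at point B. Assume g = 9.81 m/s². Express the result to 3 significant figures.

v = 11.5 m/s

Energy at A: mgh₁ = (10.4)(9.81)(11.8) = 1203.9 J
Friction loss: W_f = μ_k mg d = 147.5 J
At B: ½mv² + mgh₂ = mgh₁ − W_f
½mv² = 1203.9 − 147.5 − 367.29 = 689.11 J
v = √(2 × 689.11/10.4) = 11.51 m/s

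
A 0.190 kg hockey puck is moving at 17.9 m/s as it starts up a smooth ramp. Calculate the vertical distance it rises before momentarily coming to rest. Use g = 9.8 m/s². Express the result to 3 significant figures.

h = 16.3 m

By energy conservation, ½mv² = mgh
h = v²/(2g) = 17.9²/(2 × 9.8) = 16.35 m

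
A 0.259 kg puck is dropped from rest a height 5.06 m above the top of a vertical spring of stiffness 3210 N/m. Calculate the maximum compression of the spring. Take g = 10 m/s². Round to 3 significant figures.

x = 0.0912 m

Take the reference level at the top of the uncompressed spring. At max compression the puck has fallen H + x and is momentarily at rest:
mg(H + x) = ½kx²
½(3210)x² − (0.259)(10)x − (0.259)(10)(5.06) = 0
1605x² − 2.590x − 13.11 = 0
x = [2.590 + √(6.708 + 84137)]/(2 × 1605) = 0.09117 m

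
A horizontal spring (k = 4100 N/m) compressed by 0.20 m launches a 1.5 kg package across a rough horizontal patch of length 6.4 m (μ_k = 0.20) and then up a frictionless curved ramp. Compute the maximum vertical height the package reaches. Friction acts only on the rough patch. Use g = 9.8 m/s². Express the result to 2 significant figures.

Spring energy: E₀ = ½kx² = ½(4100)(0.20)² = 82.000 J
Friction: W_f = μ_k mg d = (0.20)(1.5)(9.8)(6.4) = 18.82 J
Energy at base of ramp: E = 82.000 − 18.82 = 63.184 J
At max height all remaining energy is PE: mgh = E ⇒ h = E/(mg) = 63.184/(1.5 × 9.8) = 4.298 m

h = 4.3 m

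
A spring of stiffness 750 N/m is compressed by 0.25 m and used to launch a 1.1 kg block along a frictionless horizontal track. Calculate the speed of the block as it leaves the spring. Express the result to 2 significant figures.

v = 6.5 m/s

The block leaves the spring when the spring is at natural length, so ½kx² = ½mv²
v = x√(k/m) = 0.25 × √(750/1.1) = 6.528 m/s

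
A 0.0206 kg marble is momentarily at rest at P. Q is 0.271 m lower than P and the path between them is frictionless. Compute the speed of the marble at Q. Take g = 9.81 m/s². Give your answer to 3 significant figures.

Equating total energy at the two states: mgh = ½mv²
The mass cancels from both sides.
v = √(2gh) = √(2 × 9.81 × 0.271) = √5.3170 = 2.306 m/s

v = 2.31 m/s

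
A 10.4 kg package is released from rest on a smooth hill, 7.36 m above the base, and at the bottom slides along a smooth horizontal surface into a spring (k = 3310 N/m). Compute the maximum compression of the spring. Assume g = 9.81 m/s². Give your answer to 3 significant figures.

Energy conservation (no friction) from release to max compression: mgh = ½kx²
x = √(2mgh/k) = √(2 × 10.4 × 9.81 × 7.36 / 3310) = 0.6736 m

x = 0.674 m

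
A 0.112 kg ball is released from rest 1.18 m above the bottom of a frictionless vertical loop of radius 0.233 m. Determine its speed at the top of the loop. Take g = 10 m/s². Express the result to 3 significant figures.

v = 3.78 m/s

Energy conservation: mgh = ½mv_top² + mg(2r)
v_top² = 2g(h − 2r) = 2(10)(1.18 − 0.4660) = 14.28
v_top = 3.779 m/s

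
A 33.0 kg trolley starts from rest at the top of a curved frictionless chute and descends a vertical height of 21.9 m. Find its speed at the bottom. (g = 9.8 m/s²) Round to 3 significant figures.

Energy conservation between the two points: mgh = ½mv²
The mass cancels from both sides.
v = √(2gh) = √(2 × 9.8 × 21.9) = √429.24 = 20.72 m/s

v = 20.7 m/s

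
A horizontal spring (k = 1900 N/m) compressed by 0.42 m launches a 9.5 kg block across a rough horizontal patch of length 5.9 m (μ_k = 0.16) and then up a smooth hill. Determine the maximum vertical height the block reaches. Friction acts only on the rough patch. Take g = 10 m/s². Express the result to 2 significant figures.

Spring energy: E₀ = ½kx² = ½(1900)(0.42)² = 167.58 J
Friction: W_f = μ_k mg d = (0.16)(9.5)(10)(5.9) = 89.68 J
Energy at base of ramp: E = 167.58 − 89.68 = 77.900 J
At max height all remaining energy is PE: mgh = E ⇒ h = E/(mg) = 77.900/(9.5 × 10) = 0.8200 m

h = 0.82 m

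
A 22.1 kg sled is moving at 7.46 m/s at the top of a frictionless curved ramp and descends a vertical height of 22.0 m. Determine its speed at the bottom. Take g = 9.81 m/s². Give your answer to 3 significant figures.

v = 22.1 m/s

Mechanical energy is conserved (no friction): ½mv₀² + mgh = ½mv²
v² = v₀² + 2gh = (7.46)² + 2(9.81)(22.0) = 487.29
v = √487.29 = 22.07 m/s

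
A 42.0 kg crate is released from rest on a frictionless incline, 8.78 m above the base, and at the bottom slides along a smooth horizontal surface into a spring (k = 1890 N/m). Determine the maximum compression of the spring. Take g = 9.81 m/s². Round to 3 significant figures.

At max compression the crate is momentarily at rest: mgh = ½kx²
x = √(2mgh/k) = √(2 × 42.0 × 9.81 × 8.78 / 1890) = 1.957 m

x = 1.96 m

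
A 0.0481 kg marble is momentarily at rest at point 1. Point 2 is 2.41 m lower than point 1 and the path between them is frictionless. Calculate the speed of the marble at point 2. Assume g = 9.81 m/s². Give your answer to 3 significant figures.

v = 6.88 m/s

Equating total energy at the two states: mgh = ½mv²
v = √(2gh) = √(2 × 9.81 × 2.41) = √47.284 = 6.876 m/s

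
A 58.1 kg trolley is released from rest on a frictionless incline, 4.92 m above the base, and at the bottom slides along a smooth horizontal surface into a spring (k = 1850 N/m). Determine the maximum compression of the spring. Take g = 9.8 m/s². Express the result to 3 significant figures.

At max compression the trolley is momentarily at rest: mgh = ½kx²
x = √(2mgh/k) = √(2 × 58.1 × 9.8 × 4.92 / 1850) = 1.740 m

x = 1.74 m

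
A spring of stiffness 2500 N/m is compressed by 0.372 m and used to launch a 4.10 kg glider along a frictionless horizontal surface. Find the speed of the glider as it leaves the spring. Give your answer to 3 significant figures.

Spring PE converts entirely to kinetic energy: ½kx² = ½mv²
v = x√(k/m) = 0.372 × √(2500/4.10) = 9.186 m/s

v = 9.19 m/s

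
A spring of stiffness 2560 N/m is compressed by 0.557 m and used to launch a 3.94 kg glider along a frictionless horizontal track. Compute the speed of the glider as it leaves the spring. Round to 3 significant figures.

Conservation of energy: ½kx² = ½mv²
v = x√(k/m) = 0.557 × √(2560/3.94) = 14.20 m/s

v = 14.2 m/s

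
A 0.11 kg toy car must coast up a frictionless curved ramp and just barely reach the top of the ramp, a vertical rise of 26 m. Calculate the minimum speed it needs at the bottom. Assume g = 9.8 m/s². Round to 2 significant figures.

v = 23 m/s

At the top it is momentarily at rest, so all KE converts to PE: ½mv² = mgh
v = √(2gh) = √(2 × 9.8 × 26) = 22.57 m/s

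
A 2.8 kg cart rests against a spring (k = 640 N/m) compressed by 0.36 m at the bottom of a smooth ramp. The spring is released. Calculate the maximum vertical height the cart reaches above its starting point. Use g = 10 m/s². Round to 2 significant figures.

h = 1.5 m

At maximum height the cart is at rest, so ½kx² = mgh
h = kx²/(2mg) = (640)(0.36)²/(2 × 2.8 × 10) = 1.481 m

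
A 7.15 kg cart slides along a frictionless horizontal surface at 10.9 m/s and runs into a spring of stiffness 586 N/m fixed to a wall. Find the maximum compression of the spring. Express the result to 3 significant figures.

At max compression the cart is momentarily at rest: ½mv² = ½kx²
x = v√(m/k) = 10.9 × √(7.15/586) = 1.204 m

x = 1.20 m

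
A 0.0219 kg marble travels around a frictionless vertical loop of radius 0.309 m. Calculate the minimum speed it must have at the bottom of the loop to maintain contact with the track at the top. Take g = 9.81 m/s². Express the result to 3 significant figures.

At the top: mg = mv_top²/r ⇒ v_top² = gr = 3.031 m²/s²
Energy from bottom to top (height 2r): ½mv_bot² = ½mv_top² + mg(2r)
v_bot² = gr + 4gr = 5gr = 15.16
v_bot = √(5gr) = 3.893 m/s

v = 3.89 m/s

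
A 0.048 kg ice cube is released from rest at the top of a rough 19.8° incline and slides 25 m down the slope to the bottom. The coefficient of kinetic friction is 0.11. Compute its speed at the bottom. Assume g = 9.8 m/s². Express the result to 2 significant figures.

Work–energy: mg(L sinθ) − μ_k(mg cosθ)L = ½mv²
mgh = mgL sinθ = (0.048)(9.8)(25)sin19.8° = 3.9836 J
W_f = μ_k mg cosθ · L = (0.11)(0.048)(9.8)cos19.8°·25 = 1.217 J
½mv² = 3.9836 − 1.217 = 2.7664 J
v = √(2 × 2.7664/0.048) = 10.74 m/s

v = 11 m/s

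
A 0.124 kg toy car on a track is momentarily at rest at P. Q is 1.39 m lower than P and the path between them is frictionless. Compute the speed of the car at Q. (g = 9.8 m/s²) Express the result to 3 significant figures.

By conservation of mechanical energy, mgh = ½mv²
v = √(2gh) = √(2 × 9.8 × 1.39) = √27.244 = 5.220 m/s

v = 5.22 m/s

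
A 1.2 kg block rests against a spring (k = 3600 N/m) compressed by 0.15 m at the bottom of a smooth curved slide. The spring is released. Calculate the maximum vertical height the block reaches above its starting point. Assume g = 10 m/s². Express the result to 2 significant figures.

Energy conservation from release to the highest point: ½kx² = mgh
h = kx²/(2mg) = (3600)(0.15)²/(2 × 1.2 × 10) = 3.375 m

h = 3.4 m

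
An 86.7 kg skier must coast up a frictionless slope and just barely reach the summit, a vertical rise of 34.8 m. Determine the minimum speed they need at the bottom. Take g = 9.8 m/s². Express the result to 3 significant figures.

At the top they are momentarily at rest, so all KE converts to PE: ½mv² = mgh
v = √(2gh) = √(2 × 9.8 × 34.8) = 26.12 m/s

v = 26.1 m/s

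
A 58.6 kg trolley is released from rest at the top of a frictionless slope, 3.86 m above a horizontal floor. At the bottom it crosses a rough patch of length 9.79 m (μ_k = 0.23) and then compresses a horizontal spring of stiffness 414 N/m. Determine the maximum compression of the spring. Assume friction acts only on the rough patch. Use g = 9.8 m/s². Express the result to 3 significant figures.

x = 2.11 m

Initial energy: E₁ = mgh = (58.6)(9.8)(3.86) = 2216.7 J
Friction removes W_f = μ_k mg d = (0.23)(58.6)(9.8)(9.79) = 1293 J
Energy reaching the spring: E = 2216.7 − 1293 = 923.61 J
At max compression ½kx² = E ⇒ x = √(2E/k) = √(2 × 923.61/414) = 2.112 m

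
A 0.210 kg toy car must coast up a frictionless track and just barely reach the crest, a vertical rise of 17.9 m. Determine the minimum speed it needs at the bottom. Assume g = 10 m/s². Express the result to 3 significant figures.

At the top it is momentarily at rest, so all KE converts to PE: ½mv² = mgh
v = √(2gh) = √(2 × 10 × 17.9) = 18.92 m/s

v = 18.9 m/s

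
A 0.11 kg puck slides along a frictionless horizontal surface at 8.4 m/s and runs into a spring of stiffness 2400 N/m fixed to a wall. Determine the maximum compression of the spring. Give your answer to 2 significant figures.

Conservation of energy between contact and max compression: ½mv² = ½kx²
x = v√(m/k) = 8.4 × √(0.11/2400) = 0.05687 m

x = 0.057 m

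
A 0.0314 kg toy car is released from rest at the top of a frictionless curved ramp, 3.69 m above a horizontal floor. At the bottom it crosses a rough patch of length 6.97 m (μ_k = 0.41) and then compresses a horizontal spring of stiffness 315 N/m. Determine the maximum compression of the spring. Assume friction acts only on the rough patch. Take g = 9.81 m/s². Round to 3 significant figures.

Initial energy: E₁ = mgh = (0.0314)(9.81)(3.69) = 1.1366 J
Friction removes W_f = μ_k mg d = (0.41)(0.0314)(9.81)(6.97) = 0.8803 J
Energy reaching the spring: E = 1.1366 − 0.8803 = 0.25638 J
At max compression ½kx² = E ⇒ x = √(2E/k) = √(2 × 0.25638/315) = 0.04035 m

x = 0.0403 m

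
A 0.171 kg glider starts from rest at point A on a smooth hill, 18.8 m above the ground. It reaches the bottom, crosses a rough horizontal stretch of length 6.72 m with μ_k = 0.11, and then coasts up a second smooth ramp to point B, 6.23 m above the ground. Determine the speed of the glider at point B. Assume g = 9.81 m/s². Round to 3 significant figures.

Energy at A: mgh₁ = (0.171)(9.81)(18.8) = 31.537 J
Friction loss: W_f = μ_k mg d = 1.240 J
At B: ½mv² + mgh₂ = mgh₁ − W_f
½mv² = 31.537 − 1.240 − 10.451 = 19.846 J
v = √(2 × 19.846/0.171) = 15.24 m/s

v = 15.2 m/s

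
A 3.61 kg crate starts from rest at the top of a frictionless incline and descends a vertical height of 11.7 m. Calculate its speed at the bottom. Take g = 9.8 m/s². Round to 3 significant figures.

v = 15.1 m/s

Energy conservation between the two points: mgh = ½mv²
v = √(2gh) = √(2 × 9.8 × 11.7) = √229.32 = 15.14 m/s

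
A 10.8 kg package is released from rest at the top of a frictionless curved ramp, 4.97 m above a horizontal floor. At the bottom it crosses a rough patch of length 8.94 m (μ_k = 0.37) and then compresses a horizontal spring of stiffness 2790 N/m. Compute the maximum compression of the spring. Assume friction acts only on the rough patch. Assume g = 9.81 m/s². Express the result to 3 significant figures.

Initial energy: E₁ = mgh = (10.8)(9.81)(4.97) = 526.56 J
Friction removes W_f = μ_k mg d = (0.37)(10.8)(9.81)(8.94) = 350.5 J
Energy reaching the spring: E = 526.56 − 350.5 = 176.11 J
At max compression ½kx² = E ⇒ x = √(2E/k) = √(2 × 176.11/2790) = 0.3553 m

x = 0.355 m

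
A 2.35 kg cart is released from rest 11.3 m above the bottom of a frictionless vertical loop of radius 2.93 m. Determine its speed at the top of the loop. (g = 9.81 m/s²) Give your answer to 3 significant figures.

Energy conservation: mgh = ½mv_top² + mg(2r)
v_top² = 2g(h − 2r) = 2(9.81)(11.3 − 5.860) = 106.7
v_top = 10.33 m/s

v = 10.3 m/s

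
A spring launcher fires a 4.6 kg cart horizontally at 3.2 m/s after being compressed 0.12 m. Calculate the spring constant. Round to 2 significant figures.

Spring PE at full compression equals KE at release: ½kx² = ½mv²
k = mv²/x² = (4.6)(3.2)²/(0.12)² = 3271 N/m

k = 3300 N/m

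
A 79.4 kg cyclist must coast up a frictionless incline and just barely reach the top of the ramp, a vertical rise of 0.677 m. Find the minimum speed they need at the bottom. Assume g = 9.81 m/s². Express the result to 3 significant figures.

At the top they are momentarily at rest, so all KE converts to PE: ½mv² = mgh
v = √(2gh) = √(2 × 9.81 × 0.677) = 3.645 m/s

v = 3.64 m/s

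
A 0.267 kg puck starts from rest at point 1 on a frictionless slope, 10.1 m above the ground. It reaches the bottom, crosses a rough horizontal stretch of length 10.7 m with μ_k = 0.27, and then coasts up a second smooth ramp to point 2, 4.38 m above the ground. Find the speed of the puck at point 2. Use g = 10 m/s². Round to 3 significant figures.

Energy at 1: mgh₁ = (0.267)(10)(10.1) = 26.967 J
Friction loss: W_f = μ_k mg d = 7.714 J
At 2: ½mv² + mgh₂ = mgh₁ − W_f
½mv² = 26.967 − 7.714 − 11.695 = 7.5588 J
v = √(2 × 7.5588/0.267) = 7.525 m/s

v = 7.52 m/s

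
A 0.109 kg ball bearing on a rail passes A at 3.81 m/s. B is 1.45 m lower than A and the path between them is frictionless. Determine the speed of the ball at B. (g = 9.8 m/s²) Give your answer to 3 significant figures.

Equating total energy at the two states: ½mv₀² + mgh = ½mv²
v² = v₀² + 2gh = (3.81)² + 2(9.8)(1.45) = 42.936
v = √42.936 = 6.553 m/s

v = 6.55 m/s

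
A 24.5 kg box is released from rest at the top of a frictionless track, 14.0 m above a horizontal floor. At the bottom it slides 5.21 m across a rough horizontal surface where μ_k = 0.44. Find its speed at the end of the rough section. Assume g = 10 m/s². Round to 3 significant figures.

v = 15.3 m/s

Energy bookkeeping (friction removes W_f = μ_k N d):
mgh = ½mv² + μ_k m g d
W_f = μ_k mg d = (0.44)(24.5)(10)(5.21) = 561.6 J
½mv² = mgh − W_f = 3430.0 − 561.6 = 2868.4 J
v = √(2 × 2868.4/24.5) = 15.30 m/s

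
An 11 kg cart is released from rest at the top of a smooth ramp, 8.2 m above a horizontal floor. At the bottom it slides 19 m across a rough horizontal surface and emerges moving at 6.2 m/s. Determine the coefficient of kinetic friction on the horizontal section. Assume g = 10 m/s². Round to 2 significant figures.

μ_k = 0.33

Energy bookkeeping (friction removes W_f = μ_k N d):
mgh = ½mv² + μ_k m g d
mgh = 902.00 J; ½mv² = 211.42 J
W_f = 902.00 − 211.42 = 690.6 J
μ_k = W_f/(mg·d) = 690.6/(110.0 × 19) = 0.3304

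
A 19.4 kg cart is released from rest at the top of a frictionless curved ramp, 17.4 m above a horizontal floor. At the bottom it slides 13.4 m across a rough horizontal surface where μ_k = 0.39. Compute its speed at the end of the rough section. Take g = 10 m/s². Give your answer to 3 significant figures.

Energy at the top = energy at the end + work done against friction:
mgh = ½mv² + μ_k m g d
W_f = μ_k mg d = (0.39)(19.4)(10)(13.4) = 1014 J
½mv² = mgh − W_f = 3375.6 − 1014 = 2361.8 J
v = √(2 × 2361.8/19.4) = 15.60 m/s

v = 15.6 m/s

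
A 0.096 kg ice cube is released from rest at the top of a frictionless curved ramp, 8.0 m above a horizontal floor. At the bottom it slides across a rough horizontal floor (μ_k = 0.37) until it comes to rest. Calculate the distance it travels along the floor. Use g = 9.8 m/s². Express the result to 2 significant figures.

Energy bookkeeping (friction removes W_f = μ_k N d):
At rest all PE has been dissipated by friction: mgh = μ_k m g d
d = h/μ_k = 8.0/0.37 = 21.62 m

d = 22 m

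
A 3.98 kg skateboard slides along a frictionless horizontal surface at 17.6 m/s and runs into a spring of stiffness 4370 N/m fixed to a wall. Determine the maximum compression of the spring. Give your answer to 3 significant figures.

x = 0.531 m

Conservation of energy between contact and max compression: ½mv² = ½kx²
x = v√(m/k) = 17.6 × √(3.98/4370) = 0.5311 m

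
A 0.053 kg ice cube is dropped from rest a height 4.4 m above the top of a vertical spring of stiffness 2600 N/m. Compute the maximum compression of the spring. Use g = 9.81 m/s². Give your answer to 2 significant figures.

Measuring PE from the top of the relaxed spring, at max compression the cube has dropped H + x with zero KE, so:
mg(H + x) = ½kx²
½(2600)x² − (0.053)(9.81)x − (0.053)(9.81)(4.4) = 0
1300x² − 0.5199x − 2.288 = 0
x = [0.5199 + √(0.2703 + 11896)]/(2 × 1300) = 0.04215 m

x = 0.042 m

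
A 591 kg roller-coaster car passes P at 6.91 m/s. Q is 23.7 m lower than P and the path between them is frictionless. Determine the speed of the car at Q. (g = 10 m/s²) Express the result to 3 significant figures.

v = 22.8 m/s

By conservation of mechanical energy, ½mv₀² + mgh = ½mv²
v² = v₀² + 2gh = (6.91)² + 2(10)(23.7) = 521.75
v = √521.75 = 22.84 m/s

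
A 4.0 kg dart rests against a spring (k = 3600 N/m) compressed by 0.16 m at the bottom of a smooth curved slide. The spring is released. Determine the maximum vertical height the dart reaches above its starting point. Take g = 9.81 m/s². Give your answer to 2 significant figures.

h = 1.2 m

All spring PE becomes gravitational PE at the highest point: ½kx² = mgh
h = kx²/(2mg) = (3600)(0.16)²/(2 × 4.0 × 9.81) = 1.174 m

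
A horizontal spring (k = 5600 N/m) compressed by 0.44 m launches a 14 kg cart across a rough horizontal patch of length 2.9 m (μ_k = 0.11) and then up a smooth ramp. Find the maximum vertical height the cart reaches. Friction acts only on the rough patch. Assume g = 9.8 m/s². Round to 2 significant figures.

Spring energy: E₀ = ½kx² = ½(5600)(0.44)² = 542.08 J
Friction: W_f = μ_k mg d = (0.11)(14)(9.8)(2.9) = 43.77 J
Energy at base of ramp: E = 542.08 − 43.77 = 498.31 J
At max height all remaining energy is PE: mgh = E ⇒ h = E/(mg) = 498.31/(14 × 9.8) = 3.632 m

h = 3.6 m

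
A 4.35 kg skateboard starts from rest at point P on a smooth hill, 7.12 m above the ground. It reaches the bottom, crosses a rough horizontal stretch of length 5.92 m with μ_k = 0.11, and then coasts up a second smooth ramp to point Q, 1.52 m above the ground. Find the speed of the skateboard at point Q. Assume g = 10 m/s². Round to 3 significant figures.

Energy at P: mgh₁ = (4.35)(10)(7.12) = 309.72 J
Friction loss: W_f = μ_k mg d = 28.33 J
At Q: ½mv² + mgh₂ = mgh₁ − W_f
½mv² = 309.72 − 28.33 − 66.120 = 215.27 J
v = √(2 × 215.27/4.35) = 9.949 m/s

v = 9.95 m/s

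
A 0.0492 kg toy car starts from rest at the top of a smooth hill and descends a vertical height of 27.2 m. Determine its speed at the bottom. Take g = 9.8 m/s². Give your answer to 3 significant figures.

Energy conservation between the two points: mgh = ½mv²
v = √(2gh) = √(2 × 9.8 × 27.2) = √533.12 = 23.09 m/s

v = 23.1 m/s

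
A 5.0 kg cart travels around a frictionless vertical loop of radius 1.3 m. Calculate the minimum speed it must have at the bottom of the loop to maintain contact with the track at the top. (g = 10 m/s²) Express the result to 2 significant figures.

v = 8.1 m/s

At the top: mg = mv_top²/r ⇒ v_top² = gr = 13.00 m²/s²
Energy from bottom to top (height 2r): ½mv_bot² = ½mv_top² + mg(2r)
v_bot² = gr + 4gr = 5gr = 65.00
v_bot = √(5gr) = 8.062 m/s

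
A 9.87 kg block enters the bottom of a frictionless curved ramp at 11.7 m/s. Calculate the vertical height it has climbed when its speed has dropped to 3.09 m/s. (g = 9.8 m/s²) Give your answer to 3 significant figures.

h = 6.50 m

Energy balance between the two points: ½mv₁² = ½mv₂² + mgh
h = (v₁² − v₂²)/(2g) = (11.7² − 3.09²)/(2 × 9.8) = 6.497 m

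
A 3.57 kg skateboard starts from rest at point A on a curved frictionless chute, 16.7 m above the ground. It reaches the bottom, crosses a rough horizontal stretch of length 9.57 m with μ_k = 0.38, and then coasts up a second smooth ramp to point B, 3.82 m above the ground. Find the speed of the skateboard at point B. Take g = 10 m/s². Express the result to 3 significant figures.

Energy at A: mgh₁ = (3.57)(10)(16.7) = 596.19 J
Friction loss: W_f = μ_k mg d = 129.8 J
At B: ½mv² + mgh₂ = mgh₁ − W_f
½mv² = 596.19 − 129.8 − 136.37 = 329.99 J
v = √(2 × 329.99/3.57) = 13.60 m/s

v = 13.6 m/s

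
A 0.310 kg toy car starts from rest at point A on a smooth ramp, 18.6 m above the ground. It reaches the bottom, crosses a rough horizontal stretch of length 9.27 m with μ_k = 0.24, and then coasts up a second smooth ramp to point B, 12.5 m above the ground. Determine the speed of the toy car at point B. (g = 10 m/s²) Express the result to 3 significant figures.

v = 8.80 m/s

Energy at A: mgh₁ = (0.310)(10)(18.6) = 57.660 J
Friction loss: W_f = μ_k mg d = 6.897 J
At B: ½mv² + mgh₂ = mgh₁ − W_f
½mv² = 57.660 − 6.897 − 38.750 = 12.013 J
v = √(2 × 12.013/0.310) = 8.804 m/s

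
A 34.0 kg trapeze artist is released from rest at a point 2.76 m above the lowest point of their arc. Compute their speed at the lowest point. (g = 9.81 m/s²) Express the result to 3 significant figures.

v = 7.36 m/s

Equating total energy at the two states: mgh = ½mv²
v = √(2gh) = √(2 × 9.81 × 2.76) = √54.151 = 7.359 m/s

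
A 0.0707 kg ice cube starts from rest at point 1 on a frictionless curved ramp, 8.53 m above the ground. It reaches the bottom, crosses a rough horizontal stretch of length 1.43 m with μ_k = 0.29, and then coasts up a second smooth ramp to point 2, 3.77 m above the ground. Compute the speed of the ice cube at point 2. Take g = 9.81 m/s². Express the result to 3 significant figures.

v = 9.23 m/s

Energy at 1: mgh₁ = (0.0707)(9.81)(8.53) = 5.9161 J
Friction loss: W_f = μ_k mg d = 0.2876 J
At 2: ½mv² + mgh₂ = mgh₁ − W_f
½mv² = 5.9161 − 0.2876 − 2.6147 = 3.0138 J
v = √(2 × 3.0138/0.0707) = 9.233 m/s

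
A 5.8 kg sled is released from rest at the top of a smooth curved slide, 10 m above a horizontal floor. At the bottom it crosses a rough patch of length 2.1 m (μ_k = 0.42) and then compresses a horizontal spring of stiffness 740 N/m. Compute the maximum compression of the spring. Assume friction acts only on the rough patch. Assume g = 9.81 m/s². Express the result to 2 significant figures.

Initial energy: E₁ = mgh = (5.8)(9.81)(10) = 568.98 J
Friction removes W_f = μ_k mg d = (0.42)(5.8)(9.81)(2.1) = 50.18 J
Energy reaching the spring: E = 568.98 − 50.18 = 518.80 J
At max compression ½kx² = E ⇒ x = √(2E/k) = √(2 × 518.80/740) = 1.184 m

x = 1.2 m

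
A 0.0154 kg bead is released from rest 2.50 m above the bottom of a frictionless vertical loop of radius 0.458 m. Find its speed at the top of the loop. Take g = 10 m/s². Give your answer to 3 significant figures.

Energy conservation: mgh = ½mv_top² + mg(2r)
v_top² = 2g(h − 2r) = 2(10)(2.50 − 0.9160) = 31.68
v_top = 5.628 m/s

v = 5.63 m/s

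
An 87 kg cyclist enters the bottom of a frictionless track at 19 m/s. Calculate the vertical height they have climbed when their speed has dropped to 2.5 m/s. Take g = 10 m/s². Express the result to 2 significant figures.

Energy balance between the two points: ½mv₁² = ½mv₂² + mgh
h = (v₁² − v₂²)/(2g) = (19² − 2.5²)/(2 × 10) = 17.74 m

h = 18 m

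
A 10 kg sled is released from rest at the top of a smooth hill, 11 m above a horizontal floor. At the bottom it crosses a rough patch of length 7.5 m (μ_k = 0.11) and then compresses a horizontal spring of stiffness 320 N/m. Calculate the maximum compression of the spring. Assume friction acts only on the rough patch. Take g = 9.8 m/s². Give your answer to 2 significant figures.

x = 2.5 m

Initial energy: E₁ = mgh = (10)(9.8)(11) = 1078.0 J
Friction removes W_f = μ_k mg d = (0.11)(10)(9.8)(7.5) = 80.85 J
Energy reaching the spring: E = 1078.0 − 80.85 = 997.15 J
At max compression ½kx² = E ⇒ x = √(2E/k) = √(2 × 997.15/320) = 2.496 m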